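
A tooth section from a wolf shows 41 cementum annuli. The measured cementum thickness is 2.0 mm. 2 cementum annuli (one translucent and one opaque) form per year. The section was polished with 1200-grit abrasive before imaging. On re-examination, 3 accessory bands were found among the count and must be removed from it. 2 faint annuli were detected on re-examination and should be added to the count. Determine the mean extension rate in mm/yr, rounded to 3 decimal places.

True cementum annulus count = 41 − 3 + 2 = 40.
With 2 cementum annuli per year, 40 / 2 = 20 years.
Mean rate = 2.0 mm / 20 years ≈ 0.100 mm/yr.

0.100 mm/yr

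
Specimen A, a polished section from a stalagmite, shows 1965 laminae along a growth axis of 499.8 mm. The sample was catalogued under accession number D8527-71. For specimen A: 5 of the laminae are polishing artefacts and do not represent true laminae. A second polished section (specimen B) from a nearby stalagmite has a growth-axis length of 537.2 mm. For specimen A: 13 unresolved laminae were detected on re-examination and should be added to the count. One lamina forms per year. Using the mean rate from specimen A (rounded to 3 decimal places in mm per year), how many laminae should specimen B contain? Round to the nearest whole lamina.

Specimen A: true lamina count = 1965 − 5 + 13 = 1973.
A: Extension rate ≈ 499.8 / 1973 = 0.253 mm per year.
B spans 537.2 / 0.253 = 2123.32 years ≈ 2123 laminae.

2123 laminae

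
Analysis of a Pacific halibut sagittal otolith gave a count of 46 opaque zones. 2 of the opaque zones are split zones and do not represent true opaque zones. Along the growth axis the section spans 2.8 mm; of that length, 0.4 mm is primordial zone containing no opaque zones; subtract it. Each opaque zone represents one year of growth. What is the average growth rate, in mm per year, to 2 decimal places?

After corrections the count is 46 − 2 = 44 opaque zones.
The growth record spans 2.8 − 0.4 = 2.4 mm.
2.4 mm over 44 years gives 2.4 / 44 ≈ 0.05 mm per year.

0.05 mm per year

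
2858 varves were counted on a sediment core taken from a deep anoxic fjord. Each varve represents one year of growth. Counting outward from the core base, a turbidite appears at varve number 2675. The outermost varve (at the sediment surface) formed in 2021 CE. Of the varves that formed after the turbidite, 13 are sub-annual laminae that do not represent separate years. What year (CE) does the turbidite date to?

1851 CE

Between varve 2675 and the sediment surface there are 2858 − 2675 = 183 varves.
183 − 13 false = 170 true varves after the turbidite.
Counting back 170 years from 2021 CE places the turbidite in 2021 − 170 = 1851 CE.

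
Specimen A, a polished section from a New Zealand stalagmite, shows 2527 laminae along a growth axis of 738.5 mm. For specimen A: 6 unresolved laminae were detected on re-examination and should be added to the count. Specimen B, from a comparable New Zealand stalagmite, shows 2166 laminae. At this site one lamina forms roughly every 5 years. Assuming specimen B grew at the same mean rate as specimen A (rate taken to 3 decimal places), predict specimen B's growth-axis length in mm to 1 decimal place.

Specimen A: adjusted count: 2527 + 6 = 2533 laminae.
Specimen A: 2533 laminae at 5 years each span 2533 × 5 = 12665 years.
A: 738.5 mm over 12665 years gives 738.5 / 12665 ≈ 0.058 mm/yr.
Specimen B: at 5 years per lamina, 2166 × 5 = 10830 years. For B, 0.058 mm/year × 10830 years = 628.1 mm.

628.1 mm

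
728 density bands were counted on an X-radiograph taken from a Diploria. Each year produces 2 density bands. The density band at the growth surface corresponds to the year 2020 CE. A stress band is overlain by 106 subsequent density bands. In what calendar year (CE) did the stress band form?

1967 CE

106 density bands formed after the stress band.
With 2 density bands per year, 106 / 2 = 53 years.
Counting back 53 years from 2020 CE places the stress band in 2020 − 53 = 1967 CE.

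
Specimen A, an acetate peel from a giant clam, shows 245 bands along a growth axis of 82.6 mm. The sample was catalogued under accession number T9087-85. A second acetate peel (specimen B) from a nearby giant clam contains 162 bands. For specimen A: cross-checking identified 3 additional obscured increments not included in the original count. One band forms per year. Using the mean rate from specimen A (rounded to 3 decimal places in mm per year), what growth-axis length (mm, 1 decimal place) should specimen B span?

Specimen A: adjusted count: 245 + 3 = 248 bands.
A: Mean rate = 82.6 mm / 248 years ≈ 0.333 mm/yr.
B's length ≈ 0.333 × 162 = 53.9 mm.

53.9 mm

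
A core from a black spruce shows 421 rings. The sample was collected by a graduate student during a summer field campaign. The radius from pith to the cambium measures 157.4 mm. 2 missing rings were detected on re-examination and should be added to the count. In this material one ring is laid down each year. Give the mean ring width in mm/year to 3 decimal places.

Adjusted count: 421 + 2 = 423 rings.
157.4 mm over 423 years gives 157.4 / 423 ≈ 0.372 mm/year.

0.372 mm/year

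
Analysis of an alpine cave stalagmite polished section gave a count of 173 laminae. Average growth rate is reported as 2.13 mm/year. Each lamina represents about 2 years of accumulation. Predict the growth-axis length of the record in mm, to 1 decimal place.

173 laminae at 2 years each span 173 × 2 = 346 years.
346 years at 2.13 mm/year gives 2.13 × 346 = 737.0 mm.

737.0 mm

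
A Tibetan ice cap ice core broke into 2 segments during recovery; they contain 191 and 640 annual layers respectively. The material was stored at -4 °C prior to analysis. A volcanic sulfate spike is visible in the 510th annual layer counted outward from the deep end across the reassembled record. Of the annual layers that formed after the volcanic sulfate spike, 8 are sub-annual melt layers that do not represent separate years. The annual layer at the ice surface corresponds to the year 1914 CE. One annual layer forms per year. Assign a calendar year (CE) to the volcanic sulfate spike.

Total annual layers = 191 + 640 = 831.
831 − 510 = 321 annual layers lie beyond the volcanic sulfate spike toward the ice surface.
Excluding 8 false annual layers: 321 − 8 = 313.
1914 − 313 = 1601 CE.

1601 CE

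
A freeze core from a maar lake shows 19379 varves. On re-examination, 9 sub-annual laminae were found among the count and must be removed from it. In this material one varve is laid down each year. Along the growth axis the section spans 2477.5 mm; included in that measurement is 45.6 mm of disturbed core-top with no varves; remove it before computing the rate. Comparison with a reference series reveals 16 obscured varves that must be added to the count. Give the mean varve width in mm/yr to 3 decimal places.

0.125 mm/yr

True varve count = 19379 − 9 + 16 = 19386.
Net length = 2477.5 − 45.6 = 2431.9 mm.
Mean rate = 2431.9 mm / 19386 years ≈ 0.125 mm/yr.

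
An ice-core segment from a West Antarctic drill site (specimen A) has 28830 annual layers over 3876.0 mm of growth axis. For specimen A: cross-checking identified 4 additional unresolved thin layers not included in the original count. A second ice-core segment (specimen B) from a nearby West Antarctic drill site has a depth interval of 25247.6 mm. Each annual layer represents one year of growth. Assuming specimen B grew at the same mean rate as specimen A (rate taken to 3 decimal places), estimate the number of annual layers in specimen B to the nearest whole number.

188415 annual layers

Specimen A: true annual layer count = 28830 + 4 = 28834.
A: 3876.0 mm over 28834 years gives 3876.0 / 28834 ≈ 0.134 mm/yr.
For B, 25247.6 / 0.134 = 188414.93 years ≈ 188415 annual layers.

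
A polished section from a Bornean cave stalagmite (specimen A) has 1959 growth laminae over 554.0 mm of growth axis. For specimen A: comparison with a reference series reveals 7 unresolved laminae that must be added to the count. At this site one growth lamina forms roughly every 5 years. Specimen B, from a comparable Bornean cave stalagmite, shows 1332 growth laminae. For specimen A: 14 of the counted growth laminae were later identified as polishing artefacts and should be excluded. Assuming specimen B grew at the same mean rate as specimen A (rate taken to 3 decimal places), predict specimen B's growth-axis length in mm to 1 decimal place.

Specimen A: after corrections the count is 1959 − 14 + 7 = 1952 growth laminae.
Specimen A: 1952 growth laminae at 5 years each span 1952 × 5 = 9760 years.
A: 554.0 mm over 9760 years gives 554.0 / 9760 ≈ 0.057 mm/yr.
Specimen B: at 5 years per growth lamina, 1332 × 5 = 6660 years. For B, 0.057 mm/year × 6660 years = 379.6 mm.

379.6 mm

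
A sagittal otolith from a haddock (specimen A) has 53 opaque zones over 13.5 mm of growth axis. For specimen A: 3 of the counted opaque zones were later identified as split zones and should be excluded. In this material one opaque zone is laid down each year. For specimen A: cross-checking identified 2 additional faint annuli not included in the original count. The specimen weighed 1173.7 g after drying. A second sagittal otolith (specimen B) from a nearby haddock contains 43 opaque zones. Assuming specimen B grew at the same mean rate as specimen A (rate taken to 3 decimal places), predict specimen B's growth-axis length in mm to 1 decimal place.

11.2 mm

Specimen A: after corrections the count is 53 − 3 + 2 = 52 opaque zones.
A: Extension rate ≈ 13.5 / 52 = 0.260 mm per year.
B's length ≈ 0.260 × 43 = 11.2 mm.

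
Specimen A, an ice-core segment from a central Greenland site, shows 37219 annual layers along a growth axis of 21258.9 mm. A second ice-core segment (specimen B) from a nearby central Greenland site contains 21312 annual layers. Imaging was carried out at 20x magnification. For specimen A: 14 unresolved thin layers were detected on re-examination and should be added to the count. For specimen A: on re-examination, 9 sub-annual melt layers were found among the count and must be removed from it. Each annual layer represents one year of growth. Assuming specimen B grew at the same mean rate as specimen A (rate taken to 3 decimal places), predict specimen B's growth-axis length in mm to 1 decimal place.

Specimen A: correcting the raw count gives 37219 − 9 + 14 = 37224 true annual layers.
A: Mean rate = 21258.9 mm / 37224 years ≈ 0.571 mm/yr.
B's length ≈ 0.571 × 21312 = 12169.2 mm.

12169.2 mm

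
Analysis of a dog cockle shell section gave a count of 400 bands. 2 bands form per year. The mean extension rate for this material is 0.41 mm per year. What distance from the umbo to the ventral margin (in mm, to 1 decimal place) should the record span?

82.0 mm

With 2 bands per year, 400 / 2 = 200 years.
200 years at 0.41 mm/year gives 0.41 × 200 = 82.0 mm.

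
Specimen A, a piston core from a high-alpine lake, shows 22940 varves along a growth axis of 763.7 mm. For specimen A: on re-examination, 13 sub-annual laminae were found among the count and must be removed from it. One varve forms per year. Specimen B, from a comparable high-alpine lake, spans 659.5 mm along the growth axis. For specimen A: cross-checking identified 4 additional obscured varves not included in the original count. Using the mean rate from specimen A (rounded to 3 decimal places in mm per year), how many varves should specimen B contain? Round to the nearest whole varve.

19985 varves

Specimen A: after corrections the count is 22940 − 13 + 4 = 22931 varves.
A: Extension rate ≈ 763.7 / 22931 = 0.033 mm per year.
Specimen B: 659.5 mm / 0.033 mm per year = 19984.85 years ≈ 19985 varves.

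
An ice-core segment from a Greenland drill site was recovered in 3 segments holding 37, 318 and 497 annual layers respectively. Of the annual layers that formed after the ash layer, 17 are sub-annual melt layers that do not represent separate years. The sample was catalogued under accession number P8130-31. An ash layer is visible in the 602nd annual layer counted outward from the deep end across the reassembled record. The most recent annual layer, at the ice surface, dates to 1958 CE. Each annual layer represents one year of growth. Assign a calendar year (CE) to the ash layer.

1725 CE

Total annual layers = 37 + 318 + 497 = 852.
Between annual layer 602 and the ice surface there are 852 − 602 = 250 annual layers.
250 − 17 false = 233 true annual layers after the ash layer.
1958 − 233 = 1725 CE.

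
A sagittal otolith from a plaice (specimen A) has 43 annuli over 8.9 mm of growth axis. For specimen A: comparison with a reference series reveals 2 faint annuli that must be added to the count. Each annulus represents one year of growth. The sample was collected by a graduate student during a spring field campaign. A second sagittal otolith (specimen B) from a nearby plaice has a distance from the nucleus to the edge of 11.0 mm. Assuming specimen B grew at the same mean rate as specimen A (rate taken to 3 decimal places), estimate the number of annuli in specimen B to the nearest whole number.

Specimen A: adjusted count: 43 + 2 = 45 annuli.
A: Mean rate = 8.9 mm / 45 years ≈ 0.198 mm/yr.
B spans 11.0 / 0.198 = 55.56 years ≈ 56 annuli.

56 annuli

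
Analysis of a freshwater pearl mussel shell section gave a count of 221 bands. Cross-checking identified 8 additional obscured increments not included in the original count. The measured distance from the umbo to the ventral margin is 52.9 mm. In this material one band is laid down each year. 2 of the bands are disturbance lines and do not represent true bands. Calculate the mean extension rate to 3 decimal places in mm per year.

After corrections the count is 221 − 2 + 8 = 227 bands.
Extension rate ≈ 52.9 / 227 = 0.233 mm per year.

0.233 mm per year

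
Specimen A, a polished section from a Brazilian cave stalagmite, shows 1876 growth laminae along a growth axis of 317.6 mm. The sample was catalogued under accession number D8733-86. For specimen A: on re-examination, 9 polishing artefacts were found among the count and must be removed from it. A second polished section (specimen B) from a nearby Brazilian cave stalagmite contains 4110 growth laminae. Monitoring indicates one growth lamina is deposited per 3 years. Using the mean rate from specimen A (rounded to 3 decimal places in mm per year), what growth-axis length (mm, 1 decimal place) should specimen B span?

Specimen A: after corrections the count is 1876 − 9 = 1867 growth laminae.
Specimen A: 1867 growth laminae at 3 years each span 1867 × 3 = 5601 years.
A: Mean rate = 317.6 mm / 5601 years ≈ 0.057 mm/year.
Specimen B: multiplying by 3 years per growth lamina: 4110 × 3 = 12330 years. Length of B = 0.057 × 12330 = 702.8 mm.

702.8 mm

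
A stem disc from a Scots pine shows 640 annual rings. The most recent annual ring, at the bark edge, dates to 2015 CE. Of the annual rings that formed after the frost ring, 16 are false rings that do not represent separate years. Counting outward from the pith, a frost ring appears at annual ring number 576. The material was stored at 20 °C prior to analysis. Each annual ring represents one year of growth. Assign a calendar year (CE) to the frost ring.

Between annual ring 576 and the bark edge there are 640 − 576 = 64 annual rings.
Removing the 16 false annual rings leaves 64 − 16 = 48 true annual rings beyond the frost ring.
2015 − 48 = 1967 CE.

1967 CE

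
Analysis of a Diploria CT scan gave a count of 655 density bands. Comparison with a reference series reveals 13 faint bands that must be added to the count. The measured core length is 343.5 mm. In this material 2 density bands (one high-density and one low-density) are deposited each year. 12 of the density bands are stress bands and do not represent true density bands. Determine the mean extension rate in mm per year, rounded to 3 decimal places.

1.047 mm per year

After corrections the count is 655 − 12 + 13 = 656 density bands.
656 density bands at 2 per year is 656 / 2 = 328 years.
Extension rate ≈ 343.5 / 328 = 1.047 mm per year.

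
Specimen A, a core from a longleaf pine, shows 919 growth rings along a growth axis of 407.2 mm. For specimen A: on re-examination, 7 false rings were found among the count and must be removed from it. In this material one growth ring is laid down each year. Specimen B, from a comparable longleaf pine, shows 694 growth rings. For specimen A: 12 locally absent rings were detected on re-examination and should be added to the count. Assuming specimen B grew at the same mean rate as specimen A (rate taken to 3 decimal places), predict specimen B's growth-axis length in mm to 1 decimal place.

306.1 mm

Specimen A: after corrections the count is 919 − 7 + 12 = 924 growth rings.
A: Extension rate ≈ 407.2 / 924 = 0.441 mm per year.
Length of B = 0.441 × 694 = 306.1 mm.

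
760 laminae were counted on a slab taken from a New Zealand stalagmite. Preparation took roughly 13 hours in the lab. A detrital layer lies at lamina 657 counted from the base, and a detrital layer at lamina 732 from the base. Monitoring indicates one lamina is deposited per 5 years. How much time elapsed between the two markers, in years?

732 − 657 = 75 laminae lie between the two events.
Multiplying by 5 years per lamina: 75 × 5 = 375 years.

375 years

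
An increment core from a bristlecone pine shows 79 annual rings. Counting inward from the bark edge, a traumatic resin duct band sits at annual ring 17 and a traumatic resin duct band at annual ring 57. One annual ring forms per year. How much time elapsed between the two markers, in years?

40 yr

57 − 17 = 40 annual rings lie between the two events.
One annual ring per year makes the interval 40 years.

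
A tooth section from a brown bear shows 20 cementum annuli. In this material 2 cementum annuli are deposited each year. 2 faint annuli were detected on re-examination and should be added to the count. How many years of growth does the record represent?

11 years

True cementum annulus count = 20 + 2 = 22.
With 2 cementum annuli per year, 22 / 2 = 11 years.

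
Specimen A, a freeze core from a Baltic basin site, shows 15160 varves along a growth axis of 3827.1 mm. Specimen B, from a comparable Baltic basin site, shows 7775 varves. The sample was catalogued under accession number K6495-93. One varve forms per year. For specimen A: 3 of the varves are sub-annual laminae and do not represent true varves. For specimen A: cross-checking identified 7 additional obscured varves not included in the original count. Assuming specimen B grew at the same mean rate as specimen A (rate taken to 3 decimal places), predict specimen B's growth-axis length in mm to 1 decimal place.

Specimen A: correcting the raw count gives 15160 − 3 + 7 = 15164 true varves.
A: 3827.1 mm over 15164 years gives 3827.1 / 15164 ≈ 0.252 mm/yr.
For B, 0.252 mm/year × 7775 years = 1959.3 mm.

1959.3 mm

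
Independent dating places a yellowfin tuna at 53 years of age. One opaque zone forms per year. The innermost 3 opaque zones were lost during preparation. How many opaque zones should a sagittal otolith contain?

At one opaque zone per year, 53 years correspond to 53 opaque zones.
Subtracting the 3 opaque zones not captured gives 53 − 3 = 50 opaque zones in the record.

50 opaque zones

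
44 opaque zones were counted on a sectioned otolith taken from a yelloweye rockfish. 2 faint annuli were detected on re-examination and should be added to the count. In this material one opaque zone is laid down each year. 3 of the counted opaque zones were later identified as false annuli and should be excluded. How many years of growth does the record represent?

43 years

Correcting the raw count gives 44 − 3 + 2 = 43 true opaque zones.
With a one-to-one opaque zone periodicity this is 43 years.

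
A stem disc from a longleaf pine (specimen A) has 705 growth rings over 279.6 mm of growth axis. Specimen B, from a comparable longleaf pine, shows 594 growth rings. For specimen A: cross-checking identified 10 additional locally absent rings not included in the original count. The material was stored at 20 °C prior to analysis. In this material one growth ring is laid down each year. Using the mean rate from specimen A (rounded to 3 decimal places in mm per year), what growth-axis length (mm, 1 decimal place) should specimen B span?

Specimen A: true growth ring count = 705 + 10 = 715.
A: Mean rate = 279.6 mm / 715 years ≈ 0.391 mm/year.
B's length ≈ 0.391 × 594 = 232.3 mm.

232.3 mm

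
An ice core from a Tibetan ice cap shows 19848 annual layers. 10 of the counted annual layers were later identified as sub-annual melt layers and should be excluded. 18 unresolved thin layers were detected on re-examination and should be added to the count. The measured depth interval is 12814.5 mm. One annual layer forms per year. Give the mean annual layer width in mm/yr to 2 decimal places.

0.65 mm/yr

After corrections the count is 19848 − 10 + 18 = 19856 annual layers.
Mean rate = 12814.5 mm / 19856 years ≈ 0.65 mm/yr.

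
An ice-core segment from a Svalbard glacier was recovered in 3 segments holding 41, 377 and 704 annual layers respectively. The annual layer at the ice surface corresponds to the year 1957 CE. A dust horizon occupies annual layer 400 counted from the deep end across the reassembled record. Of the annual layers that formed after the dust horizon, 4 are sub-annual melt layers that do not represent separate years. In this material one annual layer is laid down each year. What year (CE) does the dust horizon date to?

Total annual layers = 41 + 377 + 704 = 1122.
Between annual layer 400 and the ice surface there are 1122 − 400 = 722 annual layers.
Removing the 4 false annual layers leaves 722 − 4 = 718 true annual layers beyond the dust horizon.
1957 − 718 = 1239 CE.

1239 CE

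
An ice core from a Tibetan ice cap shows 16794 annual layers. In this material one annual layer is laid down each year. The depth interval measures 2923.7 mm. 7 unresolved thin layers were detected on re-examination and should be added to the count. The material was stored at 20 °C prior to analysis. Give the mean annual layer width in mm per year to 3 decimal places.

After corrections the count is 16794 + 7 = 16801 annual layers.
2923.7 mm over 16801 years gives 2923.7 / 16801 ≈ 0.174 mm per year.

0.174 mm per year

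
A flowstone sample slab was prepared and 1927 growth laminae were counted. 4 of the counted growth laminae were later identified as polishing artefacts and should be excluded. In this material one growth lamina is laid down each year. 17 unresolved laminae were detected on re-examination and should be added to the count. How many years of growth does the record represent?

True growth lamina count = 1927 − 4 + 17 = 1940.
With a one-to-one growth lamina periodicity this is 1940 years.

1940 years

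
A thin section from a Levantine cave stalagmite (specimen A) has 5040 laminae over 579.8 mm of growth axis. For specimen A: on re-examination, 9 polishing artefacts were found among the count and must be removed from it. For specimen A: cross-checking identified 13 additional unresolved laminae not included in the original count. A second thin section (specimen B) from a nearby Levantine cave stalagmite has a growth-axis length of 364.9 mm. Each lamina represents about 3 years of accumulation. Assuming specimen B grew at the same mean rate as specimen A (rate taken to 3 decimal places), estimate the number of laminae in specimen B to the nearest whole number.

3201 laminae

Specimen A: correcting the raw count gives 5040 − 9 + 13 = 5044 true laminae.
Specimen A: 5044 laminae at 3 years each span 5044 × 3 = 15132 years.
A: Mean rate = 579.8 mm / 15132 years ≈ 0.038 mm/year.
For B, 364.9 / 0.038 = 9602.63 years; at 3 years per lamina that is 9602.63 / 3 ≈ 3201 laminae.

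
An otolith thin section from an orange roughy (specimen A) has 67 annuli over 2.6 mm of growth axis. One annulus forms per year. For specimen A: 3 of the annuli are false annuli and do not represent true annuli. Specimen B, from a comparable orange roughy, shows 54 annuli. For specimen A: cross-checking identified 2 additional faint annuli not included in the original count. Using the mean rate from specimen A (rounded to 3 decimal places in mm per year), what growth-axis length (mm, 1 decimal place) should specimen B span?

Specimen A: after corrections the count is 67 − 3 + 2 = 66 annuli.
A: Mean rate = 2.6 mm / 66 years ≈ 0.039 mm/yr.
B's length ≈ 0.039 × 54 = 2.1 mm.

2.1 mm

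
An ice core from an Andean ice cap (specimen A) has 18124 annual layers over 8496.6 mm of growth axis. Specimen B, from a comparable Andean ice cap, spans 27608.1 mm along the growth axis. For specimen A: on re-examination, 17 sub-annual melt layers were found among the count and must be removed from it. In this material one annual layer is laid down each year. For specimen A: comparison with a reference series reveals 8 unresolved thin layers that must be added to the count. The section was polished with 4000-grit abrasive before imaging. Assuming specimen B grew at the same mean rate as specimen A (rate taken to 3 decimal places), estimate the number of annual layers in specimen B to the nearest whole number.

Specimen A: true annual layer count = 18124 − 17 + 8 = 18115.
A: Mean rate = 8496.6 mm / 18115 years ≈ 0.469 mm per year.
For B, 27608.1 / 0.469 = 58865.88 years ≈ 58866 annual layers.

58866 annual layers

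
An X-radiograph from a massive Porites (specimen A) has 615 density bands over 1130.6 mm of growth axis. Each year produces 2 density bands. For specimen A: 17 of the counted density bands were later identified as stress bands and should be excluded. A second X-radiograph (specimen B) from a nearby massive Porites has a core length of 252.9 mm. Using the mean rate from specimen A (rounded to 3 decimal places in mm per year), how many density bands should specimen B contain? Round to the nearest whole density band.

Specimen A: after corrections the count is 615 − 17 = 598 density bands.
Specimen A: 598 density bands at 2 per year is 598 / 2 = 299 years.
A: 1130.6 mm over 299 years gives 1130.6 / 299 ≈ 3.781 mm/year.
B spans 252.9 / 3.781 = 66.89 years; at 2 density bands per year that is 66.89 × 2 ≈ 134 density bands.

134 density bands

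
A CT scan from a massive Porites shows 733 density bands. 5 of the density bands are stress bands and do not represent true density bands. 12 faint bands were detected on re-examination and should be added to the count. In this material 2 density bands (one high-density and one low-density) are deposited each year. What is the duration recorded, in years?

After corrections the count is 733 − 5 + 12 = 740 density bands.
Dividing by 2 density bands per year: 740 / 2 = 370 years.

370 yr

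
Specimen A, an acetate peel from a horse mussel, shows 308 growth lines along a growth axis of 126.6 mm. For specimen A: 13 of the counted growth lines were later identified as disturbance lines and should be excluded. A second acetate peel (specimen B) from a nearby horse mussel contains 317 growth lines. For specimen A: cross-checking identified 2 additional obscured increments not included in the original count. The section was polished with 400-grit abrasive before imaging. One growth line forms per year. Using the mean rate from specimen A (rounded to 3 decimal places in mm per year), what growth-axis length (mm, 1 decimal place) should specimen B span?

135.0 mm

Specimen A: after corrections the count is 308 − 13 + 2 = 297 growth lines.
A: 126.6 mm over 297 years gives 126.6 / 297 ≈ 0.426 mm/year.
B's length ≈ 0.426 × 317 = 135.0 mm.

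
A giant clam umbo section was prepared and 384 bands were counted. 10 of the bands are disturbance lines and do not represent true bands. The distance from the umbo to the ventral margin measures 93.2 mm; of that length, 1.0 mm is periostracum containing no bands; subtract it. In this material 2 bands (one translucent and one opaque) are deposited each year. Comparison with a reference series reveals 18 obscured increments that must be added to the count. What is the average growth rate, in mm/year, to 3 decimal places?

After corrections the count is 384 − 10 + 18 = 392 bands.
Dividing by 2 bands per year: 392 / 2 = 196 years.
Net length = 93.2 − 1.0 = 92.2 mm.
Extension rate ≈ 92.2 / 196 = 0.470 mm/year.

0.470 mm/year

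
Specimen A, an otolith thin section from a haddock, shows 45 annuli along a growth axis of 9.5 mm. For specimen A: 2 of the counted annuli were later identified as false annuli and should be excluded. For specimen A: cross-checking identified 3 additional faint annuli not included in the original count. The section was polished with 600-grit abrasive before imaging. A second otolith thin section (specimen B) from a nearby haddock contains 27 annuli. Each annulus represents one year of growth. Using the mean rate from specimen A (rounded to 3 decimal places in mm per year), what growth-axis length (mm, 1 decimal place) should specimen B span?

5.6 mm

Specimen A: true annulus count = 45 − 2 + 3 = 46.
A: 9.5 mm over 46 years gives 9.5 / 46 ≈ 0.207 mm per year.
For B, 0.207 mm/year × 27 years = 5.6 mm.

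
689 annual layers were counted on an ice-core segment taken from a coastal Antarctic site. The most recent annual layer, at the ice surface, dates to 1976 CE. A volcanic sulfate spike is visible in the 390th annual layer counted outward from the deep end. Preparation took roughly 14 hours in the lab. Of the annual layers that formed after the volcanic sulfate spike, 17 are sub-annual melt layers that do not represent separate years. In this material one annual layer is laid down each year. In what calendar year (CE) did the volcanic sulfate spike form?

The volcanic sulfate spike sits at annual layer 390 from the deep end, so 689 − 390 = 299 annual layers formed after it.
Excluding 17 false annual layers: 299 − 17 = 282.
1976 − 282 = 1694 CE.

1694 CE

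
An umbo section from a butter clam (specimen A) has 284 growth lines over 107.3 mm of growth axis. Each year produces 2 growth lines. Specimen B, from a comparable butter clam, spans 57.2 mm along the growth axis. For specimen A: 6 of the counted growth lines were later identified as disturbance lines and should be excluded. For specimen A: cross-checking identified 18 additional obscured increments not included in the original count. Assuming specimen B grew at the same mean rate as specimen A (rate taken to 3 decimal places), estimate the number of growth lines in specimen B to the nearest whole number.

158 growth lines

Specimen A: adjusted count: 284 − 6 + 18 = 296 growth lines.
Specimen A: 296 growth lines at 2 per year is 296 / 2 = 148 years.
A: Mean rate = 107.3 mm / 148 years ≈ 0.725 mm/year.
For B, 57.2 / 0.725 = 78.90 years; at 2 growth lines per year that is 78.90 × 2 ≈ 158 growth lines.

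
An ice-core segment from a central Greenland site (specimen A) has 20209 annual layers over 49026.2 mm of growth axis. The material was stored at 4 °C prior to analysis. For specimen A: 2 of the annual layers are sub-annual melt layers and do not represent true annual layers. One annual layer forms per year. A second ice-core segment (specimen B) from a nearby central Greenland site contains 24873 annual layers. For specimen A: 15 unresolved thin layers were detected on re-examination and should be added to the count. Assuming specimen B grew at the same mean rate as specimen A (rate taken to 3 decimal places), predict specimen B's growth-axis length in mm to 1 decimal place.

Specimen A: after corrections the count is 20209 − 2 + 15 = 20222 annual layers.
A: Extension rate ≈ 49026.2 / 20222 = 2.424 mm/year.
Length of B = 2.424 × 24873 = 60292.2 mm.

60292.2 mm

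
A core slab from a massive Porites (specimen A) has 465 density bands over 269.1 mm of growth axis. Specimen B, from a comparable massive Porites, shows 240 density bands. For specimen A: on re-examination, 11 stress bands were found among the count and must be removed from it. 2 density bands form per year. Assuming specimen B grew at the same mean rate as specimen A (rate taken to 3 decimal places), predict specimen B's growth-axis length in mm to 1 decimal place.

142.2 mm

Specimen A: correcting the raw count gives 465 − 11 = 454 true density bands.
Specimen A: dividing by 2 density bands per year: 454 / 2 = 227 years.
A: 269.1 mm over 227 years gives 269.1 / 227 ≈ 1.185 mm/year.
Specimen B: with 2 density bands per year, 240 / 2 = 120 years. Length of B = 1.185 × 120 = 142.2 mm.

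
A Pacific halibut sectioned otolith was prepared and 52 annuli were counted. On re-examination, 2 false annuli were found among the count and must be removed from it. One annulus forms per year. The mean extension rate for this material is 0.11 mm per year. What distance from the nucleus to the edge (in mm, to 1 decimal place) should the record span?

Correcting the raw count gives 52 − 2 = 50 true annuli.
50 years at 0.11 mm/year gives 0.11 × 50 = 5.5 mm.

5.5 mm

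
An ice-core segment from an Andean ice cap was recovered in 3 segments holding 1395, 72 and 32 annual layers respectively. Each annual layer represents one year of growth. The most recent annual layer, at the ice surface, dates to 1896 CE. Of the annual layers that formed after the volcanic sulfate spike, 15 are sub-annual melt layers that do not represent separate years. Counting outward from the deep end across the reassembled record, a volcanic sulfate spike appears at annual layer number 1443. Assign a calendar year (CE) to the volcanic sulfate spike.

1855 CE

Total annual layers = 1395 + 72 + 32 = 1499.
1499 − 1443 = 56 annual layers lie beyond the volcanic sulfate spike toward the ice surface.
56 − 15 false = 41 true annual layers after the volcanic sulfate spike.
1896 − 41 = 1855 CE.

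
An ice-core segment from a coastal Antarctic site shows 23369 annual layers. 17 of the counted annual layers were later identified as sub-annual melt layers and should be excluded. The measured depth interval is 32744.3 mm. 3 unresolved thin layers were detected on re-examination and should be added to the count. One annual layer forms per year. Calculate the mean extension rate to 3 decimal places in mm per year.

After corrections the count is 23369 − 17 + 3 = 23355 annual layers.
Extension rate ≈ 32744.3 / 23355 = 1.402 mm per year.

1.402 mm per year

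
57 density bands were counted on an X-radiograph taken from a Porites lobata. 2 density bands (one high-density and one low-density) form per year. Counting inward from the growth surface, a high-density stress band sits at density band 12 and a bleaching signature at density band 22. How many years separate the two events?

5 years

Separation: 22 − 12 = 10 density bands.
Dividing by 2 density bands per year: 10 / 2 = 5 years.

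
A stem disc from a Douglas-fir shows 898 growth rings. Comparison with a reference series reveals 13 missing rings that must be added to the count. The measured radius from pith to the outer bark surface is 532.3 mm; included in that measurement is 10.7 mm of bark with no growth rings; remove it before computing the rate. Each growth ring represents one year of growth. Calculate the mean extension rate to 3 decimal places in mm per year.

True growth ring count = 898 + 13 = 911.
Removing the 10.7 mm offcut leaves 532.3 − 10.7 = 521.6 mm.
Mean rate = 521.6 mm / 911 years ≈ 0.573 mm per year.

0.573 mm per year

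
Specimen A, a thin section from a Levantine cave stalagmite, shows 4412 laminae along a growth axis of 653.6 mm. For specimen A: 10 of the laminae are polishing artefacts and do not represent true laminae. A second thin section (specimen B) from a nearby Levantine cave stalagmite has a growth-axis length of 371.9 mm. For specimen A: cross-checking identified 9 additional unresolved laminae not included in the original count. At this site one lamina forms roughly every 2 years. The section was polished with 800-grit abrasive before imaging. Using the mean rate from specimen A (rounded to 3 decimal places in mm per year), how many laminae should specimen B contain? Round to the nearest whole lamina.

2513 laminae

Specimen A: true lamina count = 4412 − 10 + 9 = 4411.
Specimen A: multiplying by 2 years per lamina: 4411 × 2 = 8822 years.
A: Extension rate ≈ 653.6 / 8822 = 0.074 mm per year.
B spans 371.9 / 0.074 = 5025.68 years; at 2 years per lamina that is 5025.68 / 2 ≈ 2513 laminae.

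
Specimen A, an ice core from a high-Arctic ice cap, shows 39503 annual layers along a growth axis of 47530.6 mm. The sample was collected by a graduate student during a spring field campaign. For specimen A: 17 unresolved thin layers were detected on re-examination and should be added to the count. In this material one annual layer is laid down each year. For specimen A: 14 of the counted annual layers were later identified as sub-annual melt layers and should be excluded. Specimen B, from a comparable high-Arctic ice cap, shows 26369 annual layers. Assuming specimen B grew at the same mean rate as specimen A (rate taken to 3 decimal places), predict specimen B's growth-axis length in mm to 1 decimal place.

31721.9 mm

Specimen A: true annual layer count = 39503 − 14 + 17 = 39506.
A: Mean rate = 47530.6 mm / 39506 years ≈ 1.203 mm/year.
Length of B = 1.203 × 26369 = 31721.9 mm.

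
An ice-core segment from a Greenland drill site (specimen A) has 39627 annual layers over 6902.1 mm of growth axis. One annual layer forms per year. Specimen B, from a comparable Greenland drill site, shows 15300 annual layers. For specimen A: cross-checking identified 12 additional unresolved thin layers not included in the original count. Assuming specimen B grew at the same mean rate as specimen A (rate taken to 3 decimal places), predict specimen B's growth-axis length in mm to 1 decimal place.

Specimen A: correcting the raw count gives 39627 + 12 = 39639 true annual layers.
A: Extension rate ≈ 6902.1 / 39639 = 0.174 mm/yr.
Length of B = 0.174 × 15300 = 2662.2 mm.

2662.2 mm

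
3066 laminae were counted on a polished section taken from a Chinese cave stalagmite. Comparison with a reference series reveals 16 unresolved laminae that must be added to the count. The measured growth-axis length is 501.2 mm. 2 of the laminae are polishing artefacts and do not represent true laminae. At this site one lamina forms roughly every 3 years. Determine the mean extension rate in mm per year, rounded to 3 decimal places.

0.054 mm per year

True lamina count = 3066 − 2 + 16 = 3080.
3080 laminae at 3 years each span 3080 × 3 = 9240 years.
Mean rate = 501.2 mm / 9240 years ≈ 0.054 mm per year.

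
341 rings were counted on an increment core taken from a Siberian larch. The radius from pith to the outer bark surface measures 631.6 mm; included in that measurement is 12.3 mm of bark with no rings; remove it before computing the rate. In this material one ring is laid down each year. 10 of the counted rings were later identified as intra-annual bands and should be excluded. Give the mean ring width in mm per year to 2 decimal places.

Correcting the raw count gives 341 − 10 = 331 true rings.
Net length = 631.6 − 12.3 = 619.3 mm.
Mean rate = 619.3 mm / 331 years ≈ 1.87 mm per year.

1.87 mm per year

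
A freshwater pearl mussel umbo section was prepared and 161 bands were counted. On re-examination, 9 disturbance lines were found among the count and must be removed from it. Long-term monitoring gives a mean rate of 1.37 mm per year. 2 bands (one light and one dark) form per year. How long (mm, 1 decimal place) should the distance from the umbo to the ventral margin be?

After corrections the count is 161 − 9 = 152 bands.
Dividing by 2 bands per year: 152 / 2 = 76 years.
Predicted length = 1.37 mm/year × 76 years = 104.1 mm.

104.1 mm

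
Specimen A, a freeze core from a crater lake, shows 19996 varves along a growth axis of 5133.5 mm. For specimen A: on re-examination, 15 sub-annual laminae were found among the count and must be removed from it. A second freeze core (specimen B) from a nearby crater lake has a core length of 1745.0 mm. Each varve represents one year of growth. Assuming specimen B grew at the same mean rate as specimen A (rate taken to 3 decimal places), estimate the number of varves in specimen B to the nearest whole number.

6790 varves

Specimen A: correcting the raw count gives 19996 − 15 = 19981 true varves.
A: Mean rate = 5133.5 mm / 19981 years ≈ 0.257 mm per year.
B spans 1745.0 / 0.257 = 6789.88 years ≈ 6790 varves.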